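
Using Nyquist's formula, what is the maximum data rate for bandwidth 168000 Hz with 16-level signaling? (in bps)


Rate = 2 * B * log2(M) = 2 * 168000 * 4.0 = 1344000.0

1344000.0 bps


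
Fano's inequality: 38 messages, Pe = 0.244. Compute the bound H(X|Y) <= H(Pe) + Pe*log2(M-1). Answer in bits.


H(Pe) = -Pe*log2(Pe) - (1-Pe)*log2(1-Pe) = -0.244*log2(0.244) - 0.756*log2(0.756) = 0.496551 + 0.305078 = 0.8016. Pe*log2(M-1) = 0.244*log2(37) = 1.271107. Bound = H(Pe) + Pe*log2(M-1) = 0.496551 + 0.305078 + 1.271107 = 2.0727

2.0727 bits


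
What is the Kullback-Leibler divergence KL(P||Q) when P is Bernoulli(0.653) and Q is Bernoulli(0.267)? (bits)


KL = p*log2(p/q) + (1-p)*log2((1-p)/(1-q)) = 0.653*log2(0.653/0.267) + 0.347*log2(0.347/0.733) = 0.4682

0.4682 bits


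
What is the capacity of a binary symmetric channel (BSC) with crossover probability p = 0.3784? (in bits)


H(p) = -p*log2(p) - (1-p)*log2(1-p) = -0.3784*log2(0.3784) - 0.6216*log2(0.6216) = 0.530523 + 0.426381 = 0.9569. C = 1 - H(p) = 1 - 0.9569 = 0.0431

0.0431 bits


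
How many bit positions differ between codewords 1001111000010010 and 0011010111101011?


Count differing positions: ^ . ^ . ^ . ^ ^ ^ ^ ^ ^ ^ . . ^ = 11 differences

11


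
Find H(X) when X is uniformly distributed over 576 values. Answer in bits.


H = log2(n) = log2(576) = 9.1699

9.1699 bits


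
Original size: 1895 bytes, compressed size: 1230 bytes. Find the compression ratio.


Ratio = original / compressed = 1895 / 1230 = 1.5407

1.5407


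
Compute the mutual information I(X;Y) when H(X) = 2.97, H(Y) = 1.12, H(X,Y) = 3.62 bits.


I(X;Y) = H(X) + H(Y) - H(X,Y) = 2.97 + 1.12 - 3.62 = 0.47

0.47 bits


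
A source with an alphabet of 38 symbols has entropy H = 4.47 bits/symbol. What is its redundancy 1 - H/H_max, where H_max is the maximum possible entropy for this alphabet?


H_max = log2(K) = log2(38) = 5.2479 bits/symbol. Redundancy = 1 - H/H_max = 1 - 4.47/5.2479 = 1 - 0.8518 = 0.1482

0.1482


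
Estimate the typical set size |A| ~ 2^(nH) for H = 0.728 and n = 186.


log2|A_typical| = nH = 186 * 0.728 = 135.408, so |A_typical| ~ 2^135.408 = 5.779e+40

5.779e+40


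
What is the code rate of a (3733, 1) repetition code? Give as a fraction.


Rate = k/n = 1/3733

1/3733


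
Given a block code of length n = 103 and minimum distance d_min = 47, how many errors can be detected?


Detection capability = d_min - 1 = 47 - 1 = 46

46 errors


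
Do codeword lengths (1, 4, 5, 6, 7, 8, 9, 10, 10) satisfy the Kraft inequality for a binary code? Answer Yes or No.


Kraft sum = sum(2^(-l_i)) = 0.625, need <= 1. Result: satisfied (a binary prefix-free code with these lengths exists)

Yes


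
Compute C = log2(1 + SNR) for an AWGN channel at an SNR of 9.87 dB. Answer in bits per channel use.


SNR_linear = 10^(9.87/10) = 9.7051; C = log2(1 + SNR_linear) = log2(1 + 9.7051) = 3.4202

3.4202 bits/channel use


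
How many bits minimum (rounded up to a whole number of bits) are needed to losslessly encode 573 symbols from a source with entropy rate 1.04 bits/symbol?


Minimum bits >= n * H = 573 * 1.04 = 595.92, rounded up to a whole number of bits = 596

596 bits


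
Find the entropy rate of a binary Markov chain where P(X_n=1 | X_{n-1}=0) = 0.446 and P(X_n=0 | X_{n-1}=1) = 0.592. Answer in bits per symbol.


Stationary distribution: pi_0 = p10/(p01+p10) = 0.5703, pi_1 = 0.4297. Entropy rate H' = pi_0*H(p01) + pi_1*H(p10) = 0.5703*0.9916 + 0.4297*0.9754 = 0.9846

0.9846 bits/symbol


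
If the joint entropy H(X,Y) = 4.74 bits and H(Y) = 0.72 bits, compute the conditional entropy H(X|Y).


H(X|Y) = H(X,Y) - H(Y) = 4.74 - 0.72 = 4.02

4.02 bits


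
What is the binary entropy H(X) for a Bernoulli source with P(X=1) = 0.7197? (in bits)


H = -p*log2(p) - (1-p)*log2(1-p). -0.7197*log2(0.7197) = 0.341521; -0.2803*log2(0.2803) = 0.514338. H = 0.341521 + 0.514338 = 0.8559

0.8559 bits


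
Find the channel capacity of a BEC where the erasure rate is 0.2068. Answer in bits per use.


C = 1 - epsilon = 1 - 0.2068 = 0.7932

0.7932 bits


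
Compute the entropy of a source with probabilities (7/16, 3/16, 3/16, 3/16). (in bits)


H = -sum(p_i * log2(p_i)). Terms: -(7/16)*log2(7/16) = 0.521782; -(3/16)*log2(3/16) = 0.452820; -(3/16)*log2(3/16) = 0.452820; -(3/16)*log2(3/16) = 0.452820. H = 0.521782 + 0.452820 + 0.452820 + 0.452820 = 1.8802

1.8802 bits


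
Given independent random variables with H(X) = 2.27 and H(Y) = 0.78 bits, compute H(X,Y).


For independent variables, H(X,Y) = H(X) + H(Y) = 2.27 + 0.78 = 3.05

3.05 bits


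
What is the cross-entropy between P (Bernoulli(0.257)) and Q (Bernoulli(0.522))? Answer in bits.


H(P,Q) = -p*log2(q) - (1-p)*log2(1-q). -0.257*log2(0.522) = 0.241035; -0.743*log2(0.478) = 0.791234. H(P,Q) = 0.241035 + 0.791234 = 1.0323

1.0323 bits


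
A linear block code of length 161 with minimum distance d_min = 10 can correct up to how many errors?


Correction capability = floor((d-1)/2) = floor((10-1)/2) = 4

4 errors


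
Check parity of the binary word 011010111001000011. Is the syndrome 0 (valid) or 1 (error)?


Syndrome = XOR of all bits = 0 XOR 1 XOR 1 XOR 0 XOR 1 XOR 0 XOR 1 XOR 1 XOR 1 XOR 0 XOR 0 XOR 1 XOR 0 XOR 0 XOR 0 XOR 0 XOR 1 XOR 1 = 1

1


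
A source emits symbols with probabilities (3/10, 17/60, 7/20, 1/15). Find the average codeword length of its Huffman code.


Huffman construction (repeatedly merge the two least-probable nodes; each merge adds 1 bit to every symbol beneath it): 1/15 + 17/60 = 7/20; 3/10 + 7/20 = 13/20; 7/20 + 13/20 = 1. Resulting codeword lengths (in the order the probabilities were given): (2, 2, 2, 2). L_avg = sum(p_i * l_i) = 3/10*2 + 17/60*2 + 7/20*2 + 1/15*2 = 2

2.0 bits


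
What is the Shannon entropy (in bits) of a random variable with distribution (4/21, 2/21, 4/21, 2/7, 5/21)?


H = -sum(p_i * log2(p_i)). Terms: -(4/21)*log2(4/21) = 0.455680; -(2/21)*log2(2/21) = 0.323078; -(4/21)*log2(4/21) = 0.455680; -(2/7)*log2(2/7) = 0.516387; -(5/21)*log2(5/21) = 0.492950. H = 0.455680 + 0.323078 + 0.455680 + 0.516387 + 0.492950 = 2.2438

2.2438 bits


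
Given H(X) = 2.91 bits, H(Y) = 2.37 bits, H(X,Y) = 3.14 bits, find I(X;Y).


I(X;Y) = H(X) + H(Y) - H(X,Y) = 2.91 + 2.37 - 3.14 = 2.14

2.14 bits


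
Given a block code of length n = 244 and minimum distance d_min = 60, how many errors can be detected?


Detection capability = d_min - 1 = 60 - 1 = 59

59 errors


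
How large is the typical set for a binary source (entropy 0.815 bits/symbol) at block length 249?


log2|A_typical| = nH = 249 * 0.815 = 202.935, so |A_typical| ~ 2^202.935 = 1.229e+61

1.229e+61


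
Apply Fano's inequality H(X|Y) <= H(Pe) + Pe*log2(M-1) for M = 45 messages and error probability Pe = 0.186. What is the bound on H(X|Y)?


H(Pe) = -Pe*log2(Pe) - (1-Pe)*log2(1-Pe) = -0.186*log2(0.186) - 0.814*log2(0.814) = 0.451352 + 0.241676 = 0.693. Pe*log2(M-1) = 0.186*log2(44) = 1.015454. Bound = H(Pe) + Pe*log2(M-1) = 0.451352 + 0.241676 + 1.015454 = 1.7085

1.7085 bits


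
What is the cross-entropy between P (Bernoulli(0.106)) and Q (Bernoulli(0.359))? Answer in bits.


H(P,Q) = -p*log2(q) - (1-p)*log2(1-q). -0.106*log2(0.359) = 0.156662; -0.894*log2(0.641) = 0.573594. H(P,Q) = 0.156662 + 0.573594 = 0.7303

0.7303 bits


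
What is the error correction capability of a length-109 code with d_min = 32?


Correction capability = floor((d-1)/2) = floor((32-1)/2) = 15

15 errors


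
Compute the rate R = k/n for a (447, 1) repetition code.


Rate = k/n = 1/447

1/447


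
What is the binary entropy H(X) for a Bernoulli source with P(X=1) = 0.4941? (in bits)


H = -p*log2(p) - (1-p)*log2(1-p). -0.4941*log2(0.4941) = 0.502561; -0.5059*log2(0.5059) = 0.497338. H = 0.502561 + 0.497338 = 0.9999

0.9999 bits


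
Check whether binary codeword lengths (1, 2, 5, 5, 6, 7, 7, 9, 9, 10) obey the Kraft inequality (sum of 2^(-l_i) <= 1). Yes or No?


Kraft sum = sum(2^(-l_i)) = 0.8486, need <= 1. Result: satisfied (a binary prefix-free code with these lengths exists)

Yes


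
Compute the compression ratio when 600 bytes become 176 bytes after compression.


Ratio = original / compressed = 600 / 176 = 3.4091

3.4091


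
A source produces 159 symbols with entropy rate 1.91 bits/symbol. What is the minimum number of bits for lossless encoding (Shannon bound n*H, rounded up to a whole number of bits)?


Minimum bits >= n * H = 159 * 1.91 = 303.69, rounded up to a whole number of bits = 304

304 bits


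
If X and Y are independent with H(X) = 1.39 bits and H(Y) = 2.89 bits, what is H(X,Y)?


For independent variables, H(X,Y) = H(X) + H(Y) = 1.39 + 2.89 = 4.28

4.28 bits


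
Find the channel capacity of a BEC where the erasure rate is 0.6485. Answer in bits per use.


C = 1 - epsilon = 1 - 0.6485 = 0.3515

0.3515 bits


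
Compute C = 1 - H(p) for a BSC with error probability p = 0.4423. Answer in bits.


H(p) = -p*log2(p) - (1-p)*log2(1-p) = -0.4423*log2(0.4423) - 0.5577*log2(0.5577) = 0.520544 + 0.469828 = 0.9904. C = 1 - H(p) = 1 - 0.9904 = 0.0096

0.0096 bits


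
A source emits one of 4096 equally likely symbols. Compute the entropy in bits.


H = log2(n) = log2(4096) = 12.0

12.0 bits


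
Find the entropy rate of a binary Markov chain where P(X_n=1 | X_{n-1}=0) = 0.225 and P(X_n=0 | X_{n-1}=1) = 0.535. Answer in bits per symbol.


Stationary distribution: pi_0 = p10/(p01+p10) = 0.7039, pi_1 = 0.2961. Entropy rate H' = pi_0*H(p01) + pi_1*H(p10) = 0.7039*0.7692 + 0.2961*0.9965 = 0.8365

0.8365 bits/symbol


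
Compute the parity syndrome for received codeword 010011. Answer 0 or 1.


Syndrome = XOR of all bits = 0 XOR 1 XOR 0 XOR 0 XOR 1 XOR 1 = 1

1


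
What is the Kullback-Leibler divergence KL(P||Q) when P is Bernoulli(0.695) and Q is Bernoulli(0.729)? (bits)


KL = p*log2(p/q) + (1-p)*log2((1-p)/(1-q)) = 0.695*log2(0.695/0.729) + 0.305*log2(0.305/0.271) = 0.0041

0.0041 bits


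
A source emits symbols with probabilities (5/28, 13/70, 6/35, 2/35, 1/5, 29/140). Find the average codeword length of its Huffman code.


Huffman construction (repeatedly merge the two least-probable nodes; each merge adds 1 bit to every symbol beneath it): 2/35 + 6/35 = 8/35; 5/28 + 13/70 = 51/140; 1/5 + 29/140 = 57/140; 8/35 + 51/140 = 83/140; 57/140 + 83/140 = 1. Resulting codeword lengths (in the order the probabilities were given): (3, 3, 3, 3, 2, 2). L_avg = sum(p_i * l_i) = 5/28*3 + 13/70*3 + 6/35*3 + 2/35*3 + 1/5*2 + 29/140*2 = 363/140 = 2.5929

2.5929 bits


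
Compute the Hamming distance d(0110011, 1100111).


Count differing positions: ^ . ^ . ^ . . = 3 differences

3


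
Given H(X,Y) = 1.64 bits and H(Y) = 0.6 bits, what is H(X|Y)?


H(X|Y) = H(X,Y) - H(Y) = 1.64 - 0.6 = 1.04

1.04 bits


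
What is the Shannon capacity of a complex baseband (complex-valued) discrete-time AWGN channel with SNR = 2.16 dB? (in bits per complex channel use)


SNR_linear = 10^(2.16/10) = 1.6444; C = log2(1 + SNR_linear) = log2(1 + 1.6444) = 1.4029

1.4029 bits/channel use


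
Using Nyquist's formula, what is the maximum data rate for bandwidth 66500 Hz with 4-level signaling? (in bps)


Rate = 2 * B * log2(M) = 2 * 66500 * 2.0 = 266000.0

266000.0 bps


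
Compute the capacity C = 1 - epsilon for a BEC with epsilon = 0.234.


C = 1 - epsilon = 1 - 0.234 = 0.766

0.766 bits


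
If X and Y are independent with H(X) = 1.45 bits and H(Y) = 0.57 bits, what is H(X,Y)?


For independent variables, H(X,Y) = H(X) + H(Y) = 1.45 + 0.57 = 2.02

2.02 bits


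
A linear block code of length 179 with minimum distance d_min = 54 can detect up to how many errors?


Detection capability = d_min - 1 = 54 - 1 = 53

53 errors


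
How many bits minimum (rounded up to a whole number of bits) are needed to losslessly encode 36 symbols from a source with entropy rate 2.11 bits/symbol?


Minimum bits >= n * H = 36 * 2.11 = 75.96, rounded up to a whole number of bits = 76

76 bits


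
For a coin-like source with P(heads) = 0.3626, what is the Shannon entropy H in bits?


H = -p*log2(p) - (1-p)*log2(1-p). -0.3626*log2(0.3626) = 0.530683; -0.6374*log2(0.6374) = 0.414137. H = 0.530683 + 0.414137 = 0.9448

0.9448 bits


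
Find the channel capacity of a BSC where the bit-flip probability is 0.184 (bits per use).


H(p) = -p*log2(p) - (1-p)*log2(1-p) = -0.184*log2(0.184) - 0.816*log2(0.816) = 0.449369 + 0.239381 = 0.6887. C = 1 - H(p) = 1 - 0.6887 = 0.3113

0.3113 bits


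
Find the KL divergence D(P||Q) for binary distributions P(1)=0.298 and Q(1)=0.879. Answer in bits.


KL = p*log2(p/q) + (1-p)*log2((1-p)/(1-q)) = 0.298*log2(0.298/0.879) + 0.702*log2(0.702/0.121) = 1.3156

1.3156 bits


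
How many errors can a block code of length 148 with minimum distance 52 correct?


Correction capability = floor((d-1)/2) = floor((52-1)/2) = 25

25 errors


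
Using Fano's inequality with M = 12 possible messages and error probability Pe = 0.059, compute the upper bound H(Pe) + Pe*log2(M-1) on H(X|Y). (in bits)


H(Pe) = -Pe*log2(Pe) - (1-Pe)*log2(1-Pe) = -0.059*log2(0.059) - 0.941*log2(0.941) = 0.240905 + 0.082557 = 0.3235. Pe*log2(M-1) = 0.059*log2(11) = 0.204106. Bound = H(Pe) + Pe*log2(M-1) = 0.240905 + 0.082557 + 0.204106 = 0.5276

0.5276 bits


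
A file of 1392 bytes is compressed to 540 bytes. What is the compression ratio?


Ratio = original / compressed = 1392 / 540 = 2.5778

2.5778


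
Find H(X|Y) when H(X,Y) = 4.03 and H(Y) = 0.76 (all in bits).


H(X|Y) = H(X,Y) - H(Y) = 4.03 - 0.76 = 3.27

3.27 bits


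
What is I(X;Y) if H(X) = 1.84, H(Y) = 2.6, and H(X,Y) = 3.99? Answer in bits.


I(X;Y) = H(X) + H(Y) - H(X,Y) = 1.84 + 2.6 - 3.99 = 0.45

0.45 bits


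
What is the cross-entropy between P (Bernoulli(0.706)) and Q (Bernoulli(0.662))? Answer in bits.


H(P,Q) = -p*log2(q) - (1-p)*log2(1-q). -0.706*log2(0.662) = 0.420138; -0.294*log2(0.338) = 0.460082. H(P,Q) = 0.420138 + 0.460082 = 0.8802

0.8802 bits


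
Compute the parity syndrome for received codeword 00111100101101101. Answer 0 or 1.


Syndrome = XOR of all bits = 0 XOR 0 XOR 1 XOR 1 XOR 1 XOR 1 XOR 0 XOR 0 XOR 1 XOR 0 XOR 1 XOR 1 XOR 0 XOR 1 XOR 1 XOR 0 XOR 1 = 0

0


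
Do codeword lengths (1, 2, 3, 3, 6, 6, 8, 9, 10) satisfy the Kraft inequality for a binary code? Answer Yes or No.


Kraft sum = sum(2^(-l_i)) = 1.0381, need <= 1. Result: violated (a binary prefix-free code with these lengths cannot exist)

No


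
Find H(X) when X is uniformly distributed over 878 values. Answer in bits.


H = log2(n) = log2(878) = 9.7781

9.7781 bits


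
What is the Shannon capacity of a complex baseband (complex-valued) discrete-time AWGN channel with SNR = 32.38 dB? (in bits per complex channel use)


SNR_linear = 10^(32.38/10) = 1729.8164; C = log2(1 + SNR_linear) = log2(1 + 1729.8164) = 10.7572

10.7572 bits/channel use


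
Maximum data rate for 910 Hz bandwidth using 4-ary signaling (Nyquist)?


Rate = 2 * B * log2(M) = 2 * 910 * 2.0 = 3640.0

3640.0 bps


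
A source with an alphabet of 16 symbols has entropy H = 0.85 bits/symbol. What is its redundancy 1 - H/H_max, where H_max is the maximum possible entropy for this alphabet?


H_max = log2(K) = log2(16) = 4.0 bits/symbol. Redundancy = 1 - H/H_max = 1 - 0.85/4.0 = 1 - 0.2125 = 0.7875

0.7875


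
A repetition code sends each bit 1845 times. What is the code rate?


Rate = k/n = 1/1845

1/1845


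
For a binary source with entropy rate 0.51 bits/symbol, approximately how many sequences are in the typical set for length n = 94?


log2|A_typical| = nH = 94 * 0.51 = 47.94, so |A_typical| ~ 2^47.94 = 2.700e+14

2.700e+14


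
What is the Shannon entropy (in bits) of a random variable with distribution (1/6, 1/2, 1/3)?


H = -sum(p_i * log2(p_i)). Terms: -(1/6)*log2(1/6) = 0.430827; -(1/2)*log2(1/2) = 0.500000; -(1/3)*log2(1/3) = 0.528321. H = 0.430827 + 0.500000 + 0.528321 = 1.4591

1.4591 bits


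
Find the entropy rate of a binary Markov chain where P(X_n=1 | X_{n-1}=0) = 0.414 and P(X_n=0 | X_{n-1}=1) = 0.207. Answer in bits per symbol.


Stationary distribution: pi_0 = p10/(p01+p10) = 0.3333, pi_1 = 0.6667. Entropy rate H' = pi_0*H(p01) + pi_1*H(p10) = 0.3333*0.9786 + 0.6667*0.7357 = 0.8167

0.8167 bits/symbol


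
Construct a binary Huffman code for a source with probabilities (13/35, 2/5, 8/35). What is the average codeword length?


Huffman construction (repeatedly merge the two least-probable nodes; each merge adds 1 bit to every symbol beneath it): 8/35 + 13/35 = 3/5; 2/5 + 3/5 = 1. Resulting codeword lengths (in the order the probabilities were given): (2, 1, 2). L_avg = sum(p_i * l_i) = 13/35*2 + 2/5*1 + 8/35*2 = 8/5 = 1.6

1.6 bits


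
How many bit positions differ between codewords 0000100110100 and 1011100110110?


Count differing positions: ^ . ^ ^ . . . . . . . ^ . = 4 differences

4


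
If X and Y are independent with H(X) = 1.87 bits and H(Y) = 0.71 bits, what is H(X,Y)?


For independent variables, H(X,Y) = H(X) + H(Y) = 1.87 + 0.71 = 2.58

2.58 bits


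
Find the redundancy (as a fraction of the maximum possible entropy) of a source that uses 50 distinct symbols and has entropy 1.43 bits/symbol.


H_max = log2(K) = log2(50) = 5.6439 bits/symbol. Redundancy = 1 - H/H_max = 1 - 1.43/5.6439 = 1 - 0.2534 = 0.7466

0.7466


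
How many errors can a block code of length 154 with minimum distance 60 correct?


Correction capability = floor((d-1)/2) = floor((60-1)/2) = 29

29 errors


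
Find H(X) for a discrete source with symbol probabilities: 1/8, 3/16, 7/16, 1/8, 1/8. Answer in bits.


H = -sum(p_i * log2(p_i)). Terms: -(1/8)*log2(1/8) = 0.375000; -(3/16)*log2(3/16) = 0.452820; -(7/16)*log2(7/16) = 0.521782; -(1/8)*log2(1/8) = 0.375000; -(1/8)*log2(1/8) = 0.375000. H = 0.375000 + 0.452820 + 0.521782 + 0.375000 + 0.375000 = 2.0996

2.0996 bits


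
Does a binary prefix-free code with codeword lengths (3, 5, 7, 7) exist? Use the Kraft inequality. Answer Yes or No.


Kraft sum = sum(2^(-l_i)) = 0.1719, need <= 1. Result: satisfied (a binary prefix-free code with these lengths exists)

Yes


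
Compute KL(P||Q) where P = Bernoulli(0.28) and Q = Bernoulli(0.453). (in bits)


KL = p*log2(p/q) + (1-p)*log2((1-p)/(1-q)) = 0.28*log2(0.28/0.453) + 0.72*log2(0.72/0.547) = 0.0911

0.0911 bits


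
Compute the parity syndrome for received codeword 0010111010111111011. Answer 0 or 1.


Syndrome = XOR of all bits = 0 XOR 0 XOR 1 XOR 0 XOR 1 XOR 1 XOR 1 XOR 0 XOR 1 XOR 0 XOR 1 XOR 1 XOR 1 XOR 1 XOR 1 XOR 1 XOR 0 XOR 1 XOR 1 = 1

1


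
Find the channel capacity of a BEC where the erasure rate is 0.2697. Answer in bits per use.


C = 1 - epsilon = 1 - 0.2697 = 0.7303

0.7303 bits


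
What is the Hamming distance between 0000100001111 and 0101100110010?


Count differing positions: . ^ . ^ . . . ^ ^ ^ ^ . ^ = 7 differences

7


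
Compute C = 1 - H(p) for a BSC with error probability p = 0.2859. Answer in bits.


H(p) = -p*log2(p) - (1-p)*log2(1-p) = -0.2859*log2(0.2859) - 0.7141*log2(0.7141) = 0.516455 + 0.346911 = 0.8634. C = 1 - H(p) = 1 - 0.8634 = 0.1366

0.1366 bits


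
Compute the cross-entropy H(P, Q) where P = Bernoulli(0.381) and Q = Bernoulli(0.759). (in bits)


H(P,Q) = -p*log2(q) - (1-p)*log2(1-q). -0.381*log2(0.759) = 0.151573; -0.619*log2(0.241) = 1.270742. H(P,Q) = 0.151573 + 1.270742 = 1.4223

1.4223 bits


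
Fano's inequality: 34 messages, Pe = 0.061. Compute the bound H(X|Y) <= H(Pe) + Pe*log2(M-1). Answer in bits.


H(Pe) = -Pe*log2(Pe) - (1-Pe)*log2(1-Pe) = -0.061*log2(0.061) - 0.939*log2(0.939) = 0.246138 + 0.085264 = 0.3314. Pe*log2(M-1) = 0.061*log2(33) = 0.307708. Bound = H(Pe) + Pe*log2(M-1) = 0.246138 + 0.085264 + 0.307708 = 0.6391

0.6391 bits


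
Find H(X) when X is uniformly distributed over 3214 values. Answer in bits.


H = log2(n) = log2(3214) = 11.6502

11.6502 bits


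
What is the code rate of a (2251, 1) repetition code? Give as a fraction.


Rate = k/n = 1/2251

1/2251


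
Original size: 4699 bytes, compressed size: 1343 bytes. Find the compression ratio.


Ratio = original / compressed = 4699 / 1343 = 3.4989

3.4989


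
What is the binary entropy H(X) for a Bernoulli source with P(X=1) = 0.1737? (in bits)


H = -p*log2(p) - (1-p)*log2(1-p). -0.1737*log2(0.1737) = 0.438650; -0.8263*log2(0.8263) = 0.227449. H = 0.438650 + 0.227449 = 0.6661

0.6661 bits


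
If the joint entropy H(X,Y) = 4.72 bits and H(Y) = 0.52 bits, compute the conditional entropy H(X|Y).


H(X|Y) = H(X,Y) - H(Y) = 4.72 - 0.52 = 4.2

4.2 bits


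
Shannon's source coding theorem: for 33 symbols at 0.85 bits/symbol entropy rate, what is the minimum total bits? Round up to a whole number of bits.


Minimum bits >= n * H = 33 * 0.85 = 28.05, rounded up to a whole number of bits = 29

29 bits


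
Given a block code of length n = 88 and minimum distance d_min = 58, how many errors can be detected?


Detection capability = d_min - 1 = 58 - 1 = 57

57 errors


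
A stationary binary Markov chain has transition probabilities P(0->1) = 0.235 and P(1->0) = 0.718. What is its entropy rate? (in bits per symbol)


Stationary distribution: pi_0 = p10/(p01+p10) = 0.7534, pi_1 = 0.2466. Entropy rate H' = pi_0*H(p01) + pi_1*H(p10) = 0.7534*0.7866 + 0.2466*0.8582 = 0.8043

0.8043 bits/symbol


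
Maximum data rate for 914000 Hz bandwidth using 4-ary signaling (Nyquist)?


Rate = 2 * B * log2(M) = 2 * 914000 * 2.0 = 3656000.0

3656000.0 bps


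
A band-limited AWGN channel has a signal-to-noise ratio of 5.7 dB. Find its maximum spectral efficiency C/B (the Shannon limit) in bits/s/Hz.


SNR_linear = 10^(5.7/10) = 3.7154; C/B = log2(1 + SNR_linear) = log2(1 + 3.7154) = 2.2374

2.2374 bits/s/Hz


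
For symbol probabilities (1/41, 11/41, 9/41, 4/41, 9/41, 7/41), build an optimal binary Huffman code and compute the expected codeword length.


Huffman construction (repeatedly merge the two least-probable nodes; each merge adds 1 bit to every symbol beneath it): 1/41 + 4/41 = 5/41; 5/41 + 7/41 = 12/41; 9/41 + 9/41 = 18/41; 11/41 + 12/41 = 23/41; 18/41 + 23/41 = 1. Resulting codeword lengths (in the order the probabilities were given): (4, 2, 2, 4, 2, 3). L_avg = sum(p_i * l_i) = 1/41*4 + 11/41*2 + 9/41*2 + 4/41*4 + 9/41*2 + 7/41*3 = 99/41 = 2.4146

2.4146 bits


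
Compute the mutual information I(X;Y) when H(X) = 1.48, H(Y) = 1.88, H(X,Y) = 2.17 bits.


I(X;Y) = H(X) + H(Y) - H(X,Y) = 1.48 + 1.88 - 2.17 = 1.19

1.19 bits


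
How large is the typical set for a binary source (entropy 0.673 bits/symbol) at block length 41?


log2|A_typical| = nH = 41 * 0.673 = 27.593, so |A_typical| ~ 2^27.593 = 2.025e+08

2.025e+08


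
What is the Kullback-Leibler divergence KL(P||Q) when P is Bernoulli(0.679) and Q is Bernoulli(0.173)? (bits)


KL = p*log2(p/q) + (1-p)*log2((1-p)/(1-q)) = 0.679*log2(0.679/0.173) + 0.321*log2(0.321/0.827) = 0.9012

0.9012 bits


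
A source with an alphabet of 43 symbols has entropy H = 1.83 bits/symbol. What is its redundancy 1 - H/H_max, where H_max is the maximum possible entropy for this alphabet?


H_max = log2(K) = log2(43) = 5.4263 bits/symbol. Redundancy = 1 - H/H_max = 1 - 1.83/5.4263 = 1 - 0.3372 = 0.6628

0.6628


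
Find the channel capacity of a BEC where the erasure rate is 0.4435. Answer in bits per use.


C = 1 - epsilon = 1 - 0.4435 = 0.5565

0.5565 bits


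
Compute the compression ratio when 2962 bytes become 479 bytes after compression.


Ratio = original / compressed = 2962 / 479 = 6.1837

6.1837


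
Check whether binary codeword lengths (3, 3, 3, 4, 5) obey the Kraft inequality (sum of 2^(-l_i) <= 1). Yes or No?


Kraft sum = sum(2^(-l_i)) = 0.4688, need <= 1. Result: satisfied (a binary prefix-free code with these lengths exists)

Yes


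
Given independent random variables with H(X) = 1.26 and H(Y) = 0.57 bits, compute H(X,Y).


For independent variables, H(X,Y) = H(X) + H(Y) = 1.26 + 0.57 = 1.83

1.83 bits


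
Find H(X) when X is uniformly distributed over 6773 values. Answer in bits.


H = log2(n) = log2(6773) = 12.7256

12.7256 bits


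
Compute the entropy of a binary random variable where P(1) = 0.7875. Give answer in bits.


H = -p*log2(p) - (1-p)*log2(1-p). -0.7875*log2(0.7875) = 0.271410; -0.2125*log2(0.2125) = 0.474824. H = 0.271410 + 0.474824 = 0.7462

0.7462 bits


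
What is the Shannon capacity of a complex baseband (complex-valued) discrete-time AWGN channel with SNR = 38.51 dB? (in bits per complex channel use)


SNR_linear = 10^(38.51/10) = 7095.7777; C = log2(1 + SNR_linear) = log2(1 + 7095.7777) = 12.7929

12.7929 bits/channel use


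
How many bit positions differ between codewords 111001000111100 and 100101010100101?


Count differing positions: . ^ ^ ^ . . . ^ . . ^ ^ . . ^ = 7 differences

7


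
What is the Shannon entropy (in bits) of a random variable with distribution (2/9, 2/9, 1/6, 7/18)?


H = -sum(p_i * log2(p_i)). Terms: -(2/9)*log2(2/9) = 0.482206; -(2/9)*log2(2/9) = 0.482206; -(1/6)*log2(1/6) = 0.430827; -(7/18)*log2(7/18) = 0.529888. H = 0.482206 + 0.482206 + 0.430827 + 0.529888 = 1.9251

1.9251 bits


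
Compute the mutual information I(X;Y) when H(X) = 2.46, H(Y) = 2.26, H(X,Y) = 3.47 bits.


I(X;Y) = H(X) + H(Y) - H(X,Y) = 2.46 + 2.26 - 3.47 = 1.25

1.25 bits


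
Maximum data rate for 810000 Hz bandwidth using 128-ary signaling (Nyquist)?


Rate = 2 * B * log2(M) = 2 * 810000 * 7.0 = 11340000.0

11340000.0 bps


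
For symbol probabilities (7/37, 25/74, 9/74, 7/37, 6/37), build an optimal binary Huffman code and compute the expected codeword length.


Huffman construction (repeatedly merge the two least-probable nodes; each merge adds 1 bit to every symbol beneath it): 9/74 + 6/37 = 21/74; 7/37 + 7/37 = 14/37; 21/74 + 25/74 = 23/37; 14/37 + 23/37 = 1. Resulting codeword lengths (in the order the probabilities were given): (2, 2, 3, 2, 3). L_avg = sum(p_i * l_i) = 7/37*2 + 25/74*2 + 9/74*3 + 7/37*2 + 6/37*3 = 169/74 = 2.2838

2.2838 bits


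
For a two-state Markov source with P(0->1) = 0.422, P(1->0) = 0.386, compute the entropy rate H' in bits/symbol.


Stationary distribution: pi_0 = p10/(p01+p10) = 0.4777, pi_1 = 0.5223. Entropy rate H' = pi_0*H(p01) + pi_1*H(p10) = 0.4777*0.9824 + 0.5223*0.9622 = 0.9718

0.9718 bits/symbol


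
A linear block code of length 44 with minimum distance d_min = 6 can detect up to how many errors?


Detection capability = d_min - 1 = 6 - 1 = 5

5 errors


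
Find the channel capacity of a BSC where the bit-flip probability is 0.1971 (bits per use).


H(p) = -p*log2(p) - (1-p)*log2(1-p) = -0.1971*log2(0.1971) - 0.8029*log2(0.8029) = 0.461805 + 0.254285 = 0.7161. C = 1 - H(p) = 1 - 0.7161 = 0.2839

0.2839 bits


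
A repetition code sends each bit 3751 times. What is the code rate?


Rate = k/n = 1/3751

1/3751


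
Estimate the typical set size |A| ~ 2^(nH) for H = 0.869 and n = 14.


log2|A_typical| = nH = 14 * 0.869 = 12.166, so |A_typical| ~ 2^12.166 = 4.595e+03

4.595e+03


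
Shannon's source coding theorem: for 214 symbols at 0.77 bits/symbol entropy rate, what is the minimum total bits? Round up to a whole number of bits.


Minimum bits >= n * H = 214 * 0.77 = 164.78, rounded up to a whole number of bits = 165

165 bits


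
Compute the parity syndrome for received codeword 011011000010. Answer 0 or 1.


Syndrome = XOR of all bits = 0 XOR 1 XOR 1 XOR 0 XOR 1 XOR 1 XOR 0 XOR 0 XOR 0 XOR 0 XOR 1 XOR 0 = 1

1


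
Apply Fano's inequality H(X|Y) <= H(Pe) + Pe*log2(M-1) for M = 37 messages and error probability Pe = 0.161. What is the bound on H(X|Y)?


H(Pe) = -Pe*log2(Pe) - (1-Pe)*log2(1-Pe) = -0.161*log2(0.161) - 0.839*log2(0.839) = 0.424214 + 0.212483 = 0.6367. Pe*log2(M-1) = 0.161*log2(36) = 0.832358. Bound = H(Pe) + Pe*log2(M-1) = 0.424214 + 0.212483 + 0.832358 = 1.4691

1.4691 bits


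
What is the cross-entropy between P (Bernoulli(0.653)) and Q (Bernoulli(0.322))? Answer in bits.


H(P,Q) = -p*log2(q) - (1-p)*log2(1-q). -0.653*log2(0.322) = 1.067568; -0.347*log2(0.678) = 0.194543. H(P,Q) = 1.067568 + 0.194543 = 1.2621

1.2621 bits


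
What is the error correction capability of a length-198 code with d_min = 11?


Correction capability = floor((d-1)/2) = floor((11-1)/2) = 5

5 errors


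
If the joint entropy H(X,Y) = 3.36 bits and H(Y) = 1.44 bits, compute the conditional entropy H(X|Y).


H(X|Y) = H(X,Y) - H(Y) = 3.36 - 1.44 = 1.92

1.92 bits


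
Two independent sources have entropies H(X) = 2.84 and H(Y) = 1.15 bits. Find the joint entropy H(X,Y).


For independent variables, H(X,Y) = H(X) + H(Y) = 2.84 + 1.15 = 3.99

3.99 bits


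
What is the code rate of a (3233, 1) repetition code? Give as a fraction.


Rate = k/n = 1/3233

1/3233


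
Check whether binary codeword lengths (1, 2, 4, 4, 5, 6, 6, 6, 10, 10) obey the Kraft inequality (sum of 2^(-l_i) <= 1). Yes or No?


Kraft sum = sum(2^(-l_i)) = 0.9551, need <= 1. Result: satisfied (a binary prefix-free code with these lengths exists)

Yes


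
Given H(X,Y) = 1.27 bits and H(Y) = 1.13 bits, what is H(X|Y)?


H(X|Y) = H(X,Y) - H(Y) = 1.27 - 1.13 = 0.14

0.14 bits


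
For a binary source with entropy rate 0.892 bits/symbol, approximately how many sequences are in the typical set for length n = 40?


log2|A_typical| = nH = 40 * 0.892 = 35.68, so |A_typical| ~ 2^35.68 = 5.505e+10

5.505e+10


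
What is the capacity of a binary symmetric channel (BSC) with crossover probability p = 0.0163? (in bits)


H(p) = -p*log2(p) - (1-p)*log2(1-p) = -0.0163*log2(0.0163) - 0.9837*log2(0.9837) = 0.096805 + 0.023323 = 0.1201. C = 1 - H(p) = 1 - 0.1201 = 0.8799

0.8799 bits


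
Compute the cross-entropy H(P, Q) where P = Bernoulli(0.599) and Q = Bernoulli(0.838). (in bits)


H(P,Q) = -p*log2(q) - (1-p)*log2(1-q). -0.599*log2(0.838) = 0.152732; -0.401*log2(0.162) = 1.053000. H(P,Q) = 0.152732 + 1.053000 = 1.2057

1.2057 bits


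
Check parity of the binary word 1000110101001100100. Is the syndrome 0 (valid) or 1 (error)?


Syndrome = XOR of all bits = 1 XOR 0 XOR 0 XOR 0 XOR 1 XOR 1 XOR 0 XOR 1 XOR 0 XOR 1 XOR 0 XOR 0 XOR 1 XOR 1 XOR 0 XOR 0 XOR 1 XOR 0 XOR 0 = 0

0


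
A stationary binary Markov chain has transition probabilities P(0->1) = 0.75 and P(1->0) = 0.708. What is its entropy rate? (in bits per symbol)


Stationary distribution: pi_0 = p10/(p01+p10) = 0.4856, pi_1 = 0.5144. Entropy rate H' = pi_0*H(p01) + pi_1*H(p10) = 0.4856*0.8113 + 0.5144*0.8713 = 0.8421

0.8421 bits/symbol


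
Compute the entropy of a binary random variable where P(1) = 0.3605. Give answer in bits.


H = -p*log2(p) - (1-p)*log2(1-p). -0.3605*log2(0.3605) = 0.530630; -0.6395*log2(0.6395) = 0.412467. H = 0.530630 + 0.412467 = 0.9431

0.9431 bits


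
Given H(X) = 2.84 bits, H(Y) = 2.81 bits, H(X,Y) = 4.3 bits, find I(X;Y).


I(X;Y) = H(X) + H(Y) - H(X,Y) = 2.84 + 2.81 - 4.3 = 1.35

1.35 bits


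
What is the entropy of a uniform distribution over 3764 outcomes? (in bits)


H = log2(n) = log2(3764) = 11.8781

11.8781 bits


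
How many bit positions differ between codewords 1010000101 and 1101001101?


Count differing positions: . ^ ^ ^ . . ^ . . . = 4 differences

4


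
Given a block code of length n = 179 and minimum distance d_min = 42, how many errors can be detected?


Detection capability = d_min - 1 = 42 - 1 = 41

41 errors


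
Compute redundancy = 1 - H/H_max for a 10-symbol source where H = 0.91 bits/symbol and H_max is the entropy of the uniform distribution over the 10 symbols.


H_max = log2(K) = log2(10) = 3.3219 bits/symbol. Redundancy = 1 - H/H_max = 1 - 0.91/3.3219 = 1 - 0.2739 = 0.7261

0.7261


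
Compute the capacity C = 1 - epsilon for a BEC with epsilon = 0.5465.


C = 1 - epsilon = 1 - 0.5465 = 0.4535

0.4535 bits


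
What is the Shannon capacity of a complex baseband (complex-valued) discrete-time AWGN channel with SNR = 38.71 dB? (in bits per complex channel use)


SNR_linear = 10^(38.71/10) = 7430.1914; C = log2(1 + SNR_linear) = log2(1 + 7430.1914) = 12.8594

12.8594 bits/channel use


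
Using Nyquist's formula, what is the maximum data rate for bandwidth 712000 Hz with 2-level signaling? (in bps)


Rate = 2 * B * log2(M) = 2 * 712000 * 1.0 = 1424000.0

1424000.0 bps


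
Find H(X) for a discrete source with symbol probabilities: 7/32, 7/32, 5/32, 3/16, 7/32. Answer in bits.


H = -sum(p_i * log2(p_i)). Terms: -(7/32)*log2(7/32) = 0.479641; -(7/32)*log2(7/32) = 0.479641; -(5/32)*log2(5/32) = 0.418449; -(3/16)*log2(3/16) = 0.452820; -(7/32)*log2(7/32) = 0.479641. H = 0.479641 + 0.479641 + 0.418449 + 0.452820 + 0.479641 = 2.3102

2.3102 bits


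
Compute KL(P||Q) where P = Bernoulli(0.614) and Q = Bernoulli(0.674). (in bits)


KL = p*log2(p/q) + (1-p)*log2((1-p)/(1-q)) = 0.614*log2(0.614/0.674) + 0.386*log2(0.386/0.326) = 0.0115

0.0115 bits


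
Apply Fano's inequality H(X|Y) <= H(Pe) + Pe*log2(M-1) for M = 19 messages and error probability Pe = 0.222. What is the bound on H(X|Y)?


H(Pe) = -Pe*log2(Pe) - (1-Pe)*log2(1-Pe) = -0.222*log2(0.222) - 0.778*log2(0.778) = 0.482044 + 0.281759 = 0.7638. Pe*log2(M-1) = 0.222*log2(18) = 0.925723. Bound = H(Pe) + Pe*log2(M-1) = 0.482044 + 0.281759 + 0.925723 = 1.6895

1.6895 bits


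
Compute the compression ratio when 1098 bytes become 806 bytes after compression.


Ratio = original / compressed = 1098 / 806 = 1.3623

1.3623


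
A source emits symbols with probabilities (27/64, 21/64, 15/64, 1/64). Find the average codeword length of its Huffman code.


Huffman construction (repeatedly merge the two least-probable nodes; each merge adds 1 bit to every symbol beneath it): 1/64 + 15/64 = 1/4; 1/4 + 21/64 = 37/64; 27/64 + 37/64 = 1. Resulting codeword lengths (in the order the probabilities were given): (1, 2, 3, 3). L_avg = sum(p_i * l_i) = 27/64*1 + 21/64*2 + 15/64*3 + 1/64*3 = 117/64 = 1.8281

1.8281 bits


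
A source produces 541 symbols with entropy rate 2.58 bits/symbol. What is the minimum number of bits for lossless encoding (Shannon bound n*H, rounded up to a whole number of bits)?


Minimum bits >= n * H = 541 * 2.58 = 1395.78, rounded up to a whole number of bits = 1396

1396 bits


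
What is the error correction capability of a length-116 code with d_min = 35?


Correction capability = floor((d-1)/2) = floor((35-1)/2) = 17

17 errors


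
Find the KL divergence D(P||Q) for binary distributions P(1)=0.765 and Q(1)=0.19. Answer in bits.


KL = p*log2(p/q) + (1-p)*log2((1-p)/(1-q)) = 0.765*log2(0.765/0.19) + 0.235*log2(0.235/0.81) = 1.1177

1.1177 bits


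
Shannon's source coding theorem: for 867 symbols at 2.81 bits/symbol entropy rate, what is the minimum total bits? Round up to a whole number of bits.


Minimum bits >= n * H = 867 * 2.81 = 2436.27, rounded up to a whole number of bits = 2437

2437 bits


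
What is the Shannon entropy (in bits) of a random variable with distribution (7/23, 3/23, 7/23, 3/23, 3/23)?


H = -sum(p_i * log2(p_i)). Terms: -(7/23)*log2(7/23) = 0.522324; -(3/23)*log2(3/23) = 0.383296; -(7/23)*log2(7/23) = 0.522324; -(3/23)*log2(3/23) = 0.383296; -(3/23)*log2(3/23) = 0.383296. H = 0.522324 + 0.383296 + 0.522324 + 0.383296 + 0.383296 = 2.1945

2.1945 bits


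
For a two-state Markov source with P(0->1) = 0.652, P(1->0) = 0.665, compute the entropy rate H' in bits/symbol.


Stationary distribution: pi_0 = p10/(p01+p10) = 0.5049, pi_1 = 0.4951. Entropy rate H' = pi_0*H(p01) + pi_1*H(p10) = 0.5049*0.9323 + 0.4951*0.92 = 0.9262

0.9262 bits/symbol


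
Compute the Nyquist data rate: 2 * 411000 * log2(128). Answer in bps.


Rate = 2 * B * log2(M) = 2 * 411000 * 7.0 = 5754000.0

5754000.0 bps


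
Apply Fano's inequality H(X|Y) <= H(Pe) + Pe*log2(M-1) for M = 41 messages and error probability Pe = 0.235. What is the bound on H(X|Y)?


H(Pe) = -Pe*log2(Pe) - (1-Pe)*log2(1-Pe) = -0.235*log2(0.235) - 0.765*log2(0.765) = 0.490978 + 0.295648 = 0.7866. Pe*log2(M-1) = 0.235*log2(40) = 1.250653. Bound = H(Pe) + Pe*log2(M-1) = 0.490978 + 0.295648 + 1.250653 = 2.0373

2.0373 bits


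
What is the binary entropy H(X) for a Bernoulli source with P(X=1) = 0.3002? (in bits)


H = -p*log2(p) - (1-p)*log2(1-p). -0.3002*log2(0.3002) = 0.521148; -0.6998*log2(0.6998) = 0.360387. H = 0.521148 + 0.360387 = 0.8815

0.8815 bits


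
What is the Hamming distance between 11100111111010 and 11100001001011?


Count differing positions: . . . . . ^ ^ . ^ ^ . . . ^ = 5 differences

5


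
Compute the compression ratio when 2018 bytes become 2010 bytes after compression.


Ratio = original / compressed = 2018 / 2010 = 1.004

1.004


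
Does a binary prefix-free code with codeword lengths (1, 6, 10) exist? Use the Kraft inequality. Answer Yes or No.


Kraft sum = sum(2^(-l_i)) = 0.5166, need <= 1. Result: satisfied (a binary prefix-free code with these lengths exists)

Yes


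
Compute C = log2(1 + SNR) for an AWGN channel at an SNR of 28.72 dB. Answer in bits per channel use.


SNR_linear = 10^(28.72/10) = 744.732; C = log2(1 + SNR_linear) = log2(1 + 744.732) = 9.5425

9.5425 bits/channel use


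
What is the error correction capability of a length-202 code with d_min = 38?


Correction capability = floor((d-1)/2) = floor((38-1)/2) = 18

18 errors


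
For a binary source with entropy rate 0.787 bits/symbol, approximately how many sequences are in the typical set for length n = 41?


log2|A_typical| = nH = 41 * 0.787 = 32.267, so |A_typical| ~ 2^32.267 = 5.168e+09

5.168e+09


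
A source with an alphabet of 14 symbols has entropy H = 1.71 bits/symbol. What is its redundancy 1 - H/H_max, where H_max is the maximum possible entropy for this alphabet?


H_max = log2(K) = log2(14) = 3.8074 bits/symbol. Redundancy = 1 - H/H_max = 1 - 1.71/3.8074 = 1 - 0.4491 = 0.5509

0.5509


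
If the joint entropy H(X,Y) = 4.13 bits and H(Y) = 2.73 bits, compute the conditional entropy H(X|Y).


H(X|Y) = H(X,Y) - H(Y) = 4.13 - 2.73 = 1.4

1.4 bits


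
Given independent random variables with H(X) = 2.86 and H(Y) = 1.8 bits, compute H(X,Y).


For independent variables, H(X,Y) = H(X) + H(Y) = 2.86 + 1.8 = 4.66

4.66 bits


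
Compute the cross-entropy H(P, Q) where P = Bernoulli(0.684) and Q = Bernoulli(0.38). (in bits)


H(P,Q) = -p*log2(q) - (1-p)*log2(1-q). -0.684*log2(0.38) = 0.954815; -0.316*log2(0.62) = 0.217933. H(P,Q) = 0.954815 + 0.217933 = 1.1727

1.1727 bits


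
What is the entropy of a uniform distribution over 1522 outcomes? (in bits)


H = log2(n) = log2(1522) = 10.5718

10.5718 bits


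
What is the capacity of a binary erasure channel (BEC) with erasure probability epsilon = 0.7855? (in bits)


C = 1 - epsilon = 1 - 0.7855 = 0.2145

0.2145 bits


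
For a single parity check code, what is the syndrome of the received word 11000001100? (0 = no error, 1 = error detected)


Syndrome = XOR of all bits = 1 XOR 1 XOR 0 XOR 0 XOR 0 XOR 0 XOR 0 XOR 1 XOR 1 XOR 0 XOR 0 = 0

0


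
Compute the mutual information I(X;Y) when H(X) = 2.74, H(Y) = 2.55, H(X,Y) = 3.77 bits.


I(X;Y) = H(X) + H(Y) - H(X,Y) = 2.74 + 2.55 - 3.77 = 1.52

1.52 bits


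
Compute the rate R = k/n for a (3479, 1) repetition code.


Rate = k/n = 1/3479

1/3479


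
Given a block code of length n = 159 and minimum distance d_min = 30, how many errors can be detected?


Detection capability = d_min - 1 = 30 - 1 = 29

29 errors
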